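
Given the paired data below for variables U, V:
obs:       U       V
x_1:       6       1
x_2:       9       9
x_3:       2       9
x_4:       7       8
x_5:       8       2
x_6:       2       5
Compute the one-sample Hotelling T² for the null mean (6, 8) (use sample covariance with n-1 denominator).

Step 1 — sample mean vector:
  mean(U) = (6 + 9 + 2 + 7 + 8 + 2) / 6 = 34/6 = 5.6667
  mean(V) = (1 + 9 + 9 + 8 + 2 + 5) / 6 = 34/6 = 5.6667
  x̄ = (5.6667, 5.6667),  deviation x̄ - mu_0 = (5.6667, 5.6667) - (6, 8) = (-0.3333, -2.3333).

Step 2 — sample covariance matrix, S[i,j] = (1/(n-1)) · Σ_k (x_{k,i} - mean_i) · (x_{k,j} - mean_j), divisor n-1 = 5:
  S[U,U] = ((0.3333)·(0.3333) + (3.3333)·(3.3333) + (-3.6667)·(-3.6667) + (1.3333)·(1.3333) + (2.3333)·(2.3333) + (-3.6667)·(-3.6667)) / 5 = 45.3333/5 = 9.0667
  S[U,V] = ((0.3333)·(-4.6667) + (3.3333)·(3.3333) + (-3.6667)·(3.3333) + (1.3333)·(2.3333) + (2.3333)·(-3.6667) + (-3.6667)·(-0.6667)) / 5 = -5.6667/5 = -1.1333
  S[V,V] = ((-4.6667)·(-4.6667) + (3.3333)·(3.3333) + (3.3333)·(3.3333) + (2.3333)·(2.3333) + (-3.6667)·(-3.6667) + (-0.6667)·(-0.6667)) / 5 = 63.3333/5 = 12.6667
  S = [[9.0667, -1.1333],
 [-1.1333, 12.6667]].

Step 3 — invert S. det(S) = 9.0667·12.6667 - (-1.1333)² = 113.56.
  S^{-1} = (1/det) · [[d, -b], [-b, a]] = [[0.1115, 0.01],
 [0.01, 0.0798]].

Step 4 — quadratic form (x̄ - mu_0)^T · S^{-1} · (x̄ - mu_0):
  S^{-1} · (x̄ - mu_0) = (-0.0605, -0.1896),
  (x̄ - mu_0)^T · [...] = (-0.3333)·(-0.0605) + (-2.3333)·(-0.1896) = 0.4626.

Step 5 — scale by n: T² = 6 · 0.4626 = 2.7756.

T² ≈ 2.7756


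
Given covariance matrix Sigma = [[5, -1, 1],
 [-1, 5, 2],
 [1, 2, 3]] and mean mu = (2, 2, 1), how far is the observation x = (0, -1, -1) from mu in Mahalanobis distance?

Step 1 — centre the observation: (x - mu) = (-2, -3, -2).

Step 2 — invert Sigma (cofactor / det for 3×3, or solve directly):
  Sigma^{-1} = [[0.2558, 0.1163, -0.1628],
 [0.1163, 0.3256, -0.2558],
 [-0.1628, -0.2558, 0.5581]].

Step 3 — form the quadratic (x - mu)^T · Sigma^{-1} · (x - mu):
  Sigma^{-1} · (x - mu) = (-0.5349, -0.6977, -0.0233).
  (x - mu)^T · [Sigma^{-1} · (x - mu)] = (-2)·(-0.5349) + (-3)·(-0.6977) + (-2)·(-0.0233) = 3.2093.

Step 4 — take square root: d = √(3.2093) ≈ 1.7915.

d(x, mu) = √(3.2093) ≈ 1.7915


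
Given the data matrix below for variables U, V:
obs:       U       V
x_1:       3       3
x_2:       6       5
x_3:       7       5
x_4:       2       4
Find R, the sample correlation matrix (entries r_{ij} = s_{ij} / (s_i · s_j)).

Step 1 — column means:
  mean(U) = (3 + 6 + 7 + 2) / 4 = 18/4 = 4.5
  mean(V) = (3 + 5 + 5 + 4) / 4 = 17/4 = 4.25

Step 2 — sample variances and covariances s[i,j] = (1/(n-1)) · Σ_k (x_{k,i} - mean_i) · (x_{k,j} - mean_j), with n-1 = 3:
  s[U,U] = ((-1.5)·(-1.5) + (1.5)·(1.5) + (2.5)·(2.5) + (-2.5)·(-2.5)) / 3 = 17/3 = 5.6667
  s[U,V] = ((-1.5)·(-1.25) + (1.5)·(0.75) + (2.5)·(0.75) + (-2.5)·(-0.25)) / 3 = 5.5/3 = 1.8333
  s[V,V] = ((-1.25)·(-1.25) + (0.75)·(0.75) + (0.75)·(0.75) + (-0.25)·(-0.25)) / 3 = 2.75/3 = 0.9167
  Sample standard deviations s_i = √(s[i,i]):
  s(U) = √(5.6667) = 2.3805
  s(V) = √(0.9167) = 0.9574

Step 3 — r_{ij} = s_{ij} / (s_i · s_j):
  r[U,U] = 1 (diagonal).
  r[U,V] = 1.8333 / (2.3805 · 0.9574) = 1.8333 / 2.2791 = 0.8044
  r[V,V] = 1 (diagonal).

R is symmetric with unit diagonal. Assembling:

R = [[1, 0.8044],
 [0.8044, 1]]


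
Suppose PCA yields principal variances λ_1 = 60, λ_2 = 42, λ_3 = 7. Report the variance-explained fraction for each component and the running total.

Step 1 — total variance = trace(Sigma) = Σ λ_i = 60 + 42 + 7 = 109.

Step 2 — fraction explained by component i = λ_i / Σ λ:
  PC1: 60/109 = 0.5505
  PC2: 42/109 = 0.3853
  PC3: 7/109 = 0.0642

Step 3 — cumulative fraction after k components = (λ_1 + ... + λ_k) / Σ λ:
  k = 1: 60/109 = 0.5505
  k = 2: (60 + 42)/109 = 102/109 = 0.9358
  k = 3: (60 + 42 + 7)/109 = 109/109 = 1

Summary (fraction, with percent):

explained: PC1 0.5505 (55.05%), PC2 0.3853 (38.53%), PC3 0.0642 (6.42%);  cumulative: 0.5505, 0.9358, 1


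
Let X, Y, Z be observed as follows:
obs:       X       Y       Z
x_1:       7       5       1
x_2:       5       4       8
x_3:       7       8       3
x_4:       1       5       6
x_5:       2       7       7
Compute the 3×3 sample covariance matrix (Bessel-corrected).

Step 1 — column means:
  mean(X) = (7 + 5 + 7 + 1 + 2) / 5 = 22/5 = 4.4
  mean(Y) = (5 + 4 + 8 + 5 + 7) / 5 = 29/5 = 5.8
  mean(Z) = (1 + 8 + 3 + 6 + 7) / 5 = 25/5 = 5

Step 2 — sample covariance S[i,j] = (1/(n-1)) · Σ_k (x_{k,i} - mean_i) · (x_{k,j} - mean_j), with n-1 = 4.
  S[X,X] = ((2.6)·(2.6) + (0.6)·(0.6) + (2.6)·(2.6) + (-3.4)·(-3.4) + (-2.4)·(-2.4)) / 4 = 31.2/4 = 7.8
  S[X,Y] = ((2.6)·(-0.8) + (0.6)·(-1.8) + (2.6)·(2.2) + (-3.4)·(-0.8) + (-2.4)·(1.2)) / 4 = 2.4/4 = 0.6
  S[X,Z] = ((2.6)·(-4) + (0.6)·(3) + (2.6)·(-2) + (-3.4)·(1) + (-2.4)·(2)) / 4 = -22/4 = -5.5
  S[Y,Y] = ((-0.8)·(-0.8) + (-1.8)·(-1.8) + (2.2)·(2.2) + (-0.8)·(-0.8) + (1.2)·(1.2)) / 4 = 10.8/4 = 2.7
  S[Y,Z] = ((-0.8)·(-4) + (-1.8)·(3) + (2.2)·(-2) + (-0.8)·(1) + (1.2)·(2)) / 4 = -5/4 = -1.25
  S[Z,Z] = ((-4)·(-4) + (3)·(3) + (-2)·(-2) + (1)·(1) + (2)·(2)) / 4 = 34/4 = 8.5

S is symmetric (S[j,i] = S[i,j]). Assembling:

S = [[7.8, 0.6, -5.5],
 [0.6, 2.7, -1.25],
 [-5.5, -1.25, 8.5]]


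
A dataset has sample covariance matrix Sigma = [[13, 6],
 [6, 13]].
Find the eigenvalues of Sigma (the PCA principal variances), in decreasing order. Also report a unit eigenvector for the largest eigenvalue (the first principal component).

Step 1 — characteristic polynomial of 2×2 Sigma:
  det(Sigma - λI) = λ² - trace · λ + det = 0.
  trace = 13 + 13 = 26, det = 13·13 - (6)² = 133.
Step 2 — discriminant:
  Δ = trace² - 4·det = 676 - 532 = 144.
Step 3 — eigenvalues:
  λ = (trace ± √Δ)/2 = (26 ± 12)/2,
  λ_1 = 19,  λ_2 = 7.

Step 4 — unit eigenvector for λ_1: solve (Sigma - λ_1 I)v = 0. First row:
  (13 - 19)·v_x + (6)·v_y = 0, i.e. (-6)·v_x + (6)·v_y = 0,
  so v ∝ (b, λ_1 - a) = (6, 6) = u.
  ||u|| = √((6)² + (6)²) = √(72) ≈ 8.4853,
  v_1 = u/||u|| ≈ (0.7071, 0.7071) (||v_1|| = 1).

λ_1 = 19,  λ_2 = 7;  v_1 ≈ (0.7071, 0.7071)


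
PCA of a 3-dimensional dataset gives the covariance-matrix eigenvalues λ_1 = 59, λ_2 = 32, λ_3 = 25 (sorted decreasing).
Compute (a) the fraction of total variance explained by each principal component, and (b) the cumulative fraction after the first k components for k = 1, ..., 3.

Step 1 — total variance = trace(Sigma) = Σ λ_i = 59 + 32 + 25 = 116.

Step 2 — fraction explained by component i = λ_i / Σ λ:
  PC1: 59/116 = 0.5086
  PC2: 32/116 = 0.2759
  PC3: 25/116 = 0.2155

Step 3 — cumulative fraction after k components = (λ_1 + ... + λ_k) / Σ λ:
  k = 1: 59/116 = 0.5086
  k = 2: (59 + 32)/116 = 91/116 = 0.7845
  k = 3: (59 + 32 + 25)/116 = 116/116 = 1

Summary (fraction, with percent):

explained: PC1 0.5086 (50.86%), PC2 0.2759 (27.59%), PC3 0.2155 (21.55%);  cumulative: 0.5086, 0.7845, 1


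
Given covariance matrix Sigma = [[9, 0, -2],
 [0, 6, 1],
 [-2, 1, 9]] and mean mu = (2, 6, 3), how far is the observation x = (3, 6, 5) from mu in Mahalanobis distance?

Step 1 — centre the observation: (x - mu) = (1, 0, 2).

Step 2 — invert Sigma (cofactor / det for 3×3, or solve directly):
  Sigma^{-1} = [[0.117, -0.0044, 0.0265],
 [-0.0044, 0.17, -0.0199],
 [0.0265, -0.0199, 0.1192]].

Step 3 — form the quadratic (x - mu)^T · Sigma^{-1} · (x - mu):
  Sigma^{-1} · (x - mu) = (0.17, -0.0442, 0.2649).
  (x - mu)^T · [Sigma^{-1} · (x - mu)] = (1)·(0.17) + (0)·(-0.0442) + (2)·(0.2649) = 0.6998.

Step 4 — take square root: d = √(0.6998) ≈ 0.8365.

d(x, mu) = √(0.6998) ≈ 0.8365


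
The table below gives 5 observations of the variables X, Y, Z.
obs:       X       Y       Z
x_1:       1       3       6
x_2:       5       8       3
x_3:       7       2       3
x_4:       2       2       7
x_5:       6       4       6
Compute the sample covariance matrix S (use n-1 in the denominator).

Step 1 — column means:
  mean(X) = (1 + 5 + 7 + 2 + 6) / 5 = 21/5 = 4.2
  mean(Y) = (3 + 8 + 2 + 2 + 4) / 5 = 19/5 = 3.8
  mean(Z) = (6 + 3 + 3 + 7 + 6) / 5 = 25/5 = 5

Step 2 — sample covariance S[i,j] = (1/(n-1)) · Σ_k (x_{k,i} - mean_i) · (x_{k,j} - mean_j), with n-1 = 4.
  S[X,X] = ((-3.2)·(-3.2) + (0.8)·(0.8) + (2.8)·(2.8) + (-2.2)·(-2.2) + (1.8)·(1.8)) / 4 = 26.8/4 = 6.7
  S[X,Y] = ((-3.2)·(-0.8) + (0.8)·(4.2) + (2.8)·(-1.8) + (-2.2)·(-1.8) + (1.8)·(0.2)) / 4 = 5.2/4 = 1.3
  S[X,Z] = ((-3.2)·(1) + (0.8)·(-2) + (2.8)·(-2) + (-2.2)·(2) + (1.8)·(1)) / 4 = -13/4 = -3.25
  S[Y,Y] = ((-0.8)·(-0.8) + (4.2)·(4.2) + (-1.8)·(-1.8) + (-1.8)·(-1.8) + (0.2)·(0.2)) / 4 = 24.8/4 = 6.2
  S[Y,Z] = ((-0.8)·(1) + (4.2)·(-2) + (-1.8)·(-2) + (-1.8)·(2) + (0.2)·(1)) / 4 = -9/4 = -2.25
  S[Z,Z] = ((1)·(1) + (-2)·(-2) + (-2)·(-2) + (2)·(2) + (1)·(1)) / 4 = 14/4 = 3.5

S is symmetric (S[j,i] = S[i,j]). Assembling:

S = [[6.7, 1.3, -3.25],
 [1.3, 6.2, -2.25],
 [-3.25, -2.25, 3.5]]


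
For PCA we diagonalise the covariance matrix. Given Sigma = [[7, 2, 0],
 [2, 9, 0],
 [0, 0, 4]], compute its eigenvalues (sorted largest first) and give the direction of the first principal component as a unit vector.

Step 1 — characteristic polynomial p(λ) = det(λI - Sigma) = λ³ - tr·λ² + c_1·λ - det, where tr = trace, c_1 = sum of the principal 2×2 minors, det = det(Sigma):
  tr = 7 + 9 + 4 = 20,
  c_1 = (7·9 - (2)²) + (7·4 - (0)²) + (9·4 - (0)²) = 59 + 28 + 36 = 123,
  det = 7·(9·4 - (0)²) - (2)·((2)·4 - (0)·(0)) + (0)·((2)·(0) - 9·(0)) = 7·(36) - (2)·(8) + (0)·(0) = 236.
  So p(λ) = λ³ - 20λ² + 123λ - 236.
Step 2 — look for an integer root (rational root theorem: any rational root is an integer divisor of 236). Testing λ = 4:
  p(4) = 64 - 320 + 492 - 236 = 0  ✓
  Dividing out (λ - 4): p(λ) = (λ - 4)(λ² - 16λ + 59).
Step 3 — remaining eigenvalues from the quadratic λ² - 16λ + 59 = 0:
  Δ = 16² - 4·59 = 256 - 236 = 20,  λ = (16 ± √20)/2 = (16 ± 4.4721)/2 ≈ 10.2361 or 5.7639.
  Sorted: λ_1 = 10.2361,  λ_2 = 5.7639,  λ_3 = 4  (check: sum = 20 = tr ✓).

Step 4 — unit eigenvector for λ_1 ≈ 10.2361: v spans the null space of (Sigma - λ_1 I), whose rows are
  r_1 = (-3.2361, 2, 0),  r_2 = (2, -1.2361, 0),  r_3 = (0, 0, -6.2361).
  v is orthogonal to every row, so take v ∝ r_1 × r_3 = ((2)·(-6.2361) - (0)·(0), (0)·(0) - (-3.2361)·(-6.2361), (-3.2361)·(0) - (2)·(0)) ≈ (-12.4721, -20.1803, 0).
  Rescale (multiply by -1 so the first nonzero entry is positive): u = (12.4721, 20.1803, 0).
  ||u|| = √((12.4721)² + (20.1803)² + (0)²) = √(562.8003) ≈ 23.7234,  v_1 = u/||u|| ≈ (0.5257, 0.8507, 0) (||v_1|| = 1).

λ_1 = 10.2361,  λ_2 = 5.7639,  λ_3 = 4;  v_1 ≈ (0.5257, 0.8507, 0)


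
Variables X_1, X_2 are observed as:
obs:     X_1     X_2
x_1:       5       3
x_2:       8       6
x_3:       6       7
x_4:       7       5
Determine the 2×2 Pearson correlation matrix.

Step 1 — column means:
  mean(X_1) = (5 + 8 + 6 + 7) / 4 = 26/4 = 6.5
  mean(X_2) = (3 + 6 + 7 + 5) / 4 = 21/4 = 5.25

Step 2 — sample variances and covariances s[i,j] = (1/(n-1)) · Σ_k (x_{k,i} - mean_i) · (x_{k,j} - mean_j), with n-1 = 3:
  s[X_1,X_1] = ((-1.5)·(-1.5) + (1.5)·(1.5) + (-0.5)·(-0.5) + (0.5)·(0.5)) / 3 = 5/3 = 1.6667
  s[X_1,X_2] = ((-1.5)·(-2.25) + (1.5)·(0.75) + (-0.5)·(1.75) + (0.5)·(-0.25)) / 3 = 3.5/3 = 1.1667
  s[X_2,X_2] = ((-2.25)·(-2.25) + (0.75)·(0.75) + (1.75)·(1.75) + (-0.25)·(-0.25)) / 3 = 8.75/3 = 2.9167
  Sample standard deviations s_i = √(s[i,i]):
  s(X_1) = √(1.6667) = 1.291
  s(X_2) = √(2.9167) = 1.7078

Step 3 — r_{ij} = s_{ij} / (s_i · s_j):
  r[X_1,X_1] = 1 (diagonal).
  r[X_1,X_2] = 1.1667 / (1.291 · 1.7078) = 1.1667 / 2.2048 = 0.5292
  r[X_2,X_2] = 1 (diagonal).

R is symmetric with unit diagonal. Assembling:

R = [[1, 0.5292],
 [0.5292, 1]]


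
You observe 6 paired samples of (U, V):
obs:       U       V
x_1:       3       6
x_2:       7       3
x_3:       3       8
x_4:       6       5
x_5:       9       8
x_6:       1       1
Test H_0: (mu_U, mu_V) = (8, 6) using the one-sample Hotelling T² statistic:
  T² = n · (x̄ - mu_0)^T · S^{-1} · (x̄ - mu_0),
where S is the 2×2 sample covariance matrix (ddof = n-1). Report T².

Step 1 — sample mean vector:
  mean(U) = (3 + 7 + 3 + 6 + 9 + 1) / 6 = 29/6 = 4.8333
  mean(V) = (6 + 3 + 8 + 5 + 8 + 1) / 6 = 31/6 = 5.1667
  x̄ = (4.8333, 5.1667),  deviation x̄ - mu_0 = (4.8333, 5.1667) - (8, 6) = (-3.1667, -0.8333).

Step 2 — sample covariance matrix, S[i,j] = (1/(n-1)) · Σ_k (x_{k,i} - mean_i) · (x_{k,j} - mean_j), divisor n-1 = 5:
  S[U,U] = ((-1.8333)·(-1.8333) + (2.1667)·(2.1667) + (-1.8333)·(-1.8333) + (1.1667)·(1.1667) + (4.1667)·(4.1667) + (-3.8333)·(-3.8333)) / 5 = 44.8333/5 = 8.9667
  S[U,V] = ((-1.8333)·(0.8333) + (2.1667)·(-2.1667) + (-1.8333)·(2.8333) + (1.1667)·(-0.1667) + (4.1667)·(2.8333) + (-3.8333)·(-4.1667)) / 5 = 16.1667/5 = 3.2333
  S[V,V] = ((0.8333)·(0.8333) + (-2.1667)·(-2.1667) + (2.8333)·(2.8333) + (-0.1667)·(-0.1667) + (2.8333)·(2.8333) + (-4.1667)·(-4.1667)) / 5 = 38.8333/5 = 7.7667
  S = [[8.9667, 3.2333],
 [3.2333, 7.7667]].

Step 3 — invert S. det(S) = 8.9667·7.7667 - (3.2333)² = 59.1867.
  S^{-1} = (1/det) · [[d, -b], [-b, a]] = [[0.1312, -0.0546],
 [-0.0546, 0.1515]].

Step 4 — quadratic form (x̄ - mu_0)^T · S^{-1} · (x̄ - mu_0):
  S^{-1} · (x̄ - mu_0) = (-0.37, 0.0467),
  (x̄ - mu_0)^T · [...] = (-3.1667)·(-0.37) + (-0.8333)·(0.0467) = 1.1328.

Step 5 — scale by n: T² = 6 · 1.1328 = 6.7966.

T² ≈ 6.7966


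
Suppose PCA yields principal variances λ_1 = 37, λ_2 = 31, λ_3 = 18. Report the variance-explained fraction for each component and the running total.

Step 1 — total variance = trace(Sigma) = Σ λ_i = 37 + 31 + 18 = 86.

Step 2 — fraction explained by component i = λ_i / Σ λ:
  PC1: 37/86 = 0.4302
  PC2: 31/86 = 0.3605
  PC3: 18/86 = 0.2093

Step 3 — cumulative fraction after k components = (λ_1 + ... + λ_k) / Σ λ:
  k = 1: 37/86 = 0.4302
  k = 2: (37 + 31)/86 = 68/86 = 0.7907
  k = 3: (37 + 31 + 18)/86 = 86/86 = 1

Summary (fraction, with percent):

explained: PC1 0.4302 (43.02%), PC2 0.3605 (36.05%), PC3 0.2093 (20.93%);  cumulative: 0.4302, 0.7907, 1


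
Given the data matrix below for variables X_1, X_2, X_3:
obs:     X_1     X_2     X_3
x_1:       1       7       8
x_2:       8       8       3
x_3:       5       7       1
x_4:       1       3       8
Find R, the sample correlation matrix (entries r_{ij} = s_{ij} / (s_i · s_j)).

Step 1 — column means:
  mean(X_1) = (1 + 8 + 5 + 1) / 4 = 15/4 = 3.75
  mean(X_2) = (7 + 8 + 7 + 3) / 4 = 25/4 = 6.25
  mean(X_3) = (8 + 3 + 1 + 8) / 4 = 20/4 = 5

Step 2 — sample variances and covariances s[i,j] = (1/(n-1)) · Σ_k (x_{k,i} - mean_i) · (x_{k,j} - mean_j), with n-1 = 3:
  s[X_1,X_1] = ((-2.75)·(-2.75) + (4.25)·(4.25) + (1.25)·(1.25) + (-2.75)·(-2.75)) / 3 = 34.75/3 = 11.5833
  s[X_1,X_2] = ((-2.75)·(0.75) + (4.25)·(1.75) + (1.25)·(0.75) + (-2.75)·(-3.25)) / 3 = 15.25/3 = 5.0833
  s[X_1,X_3] = ((-2.75)·(3) + (4.25)·(-2) + (1.25)·(-4) + (-2.75)·(3)) / 3 = -30/3 = -10
  s[X_2,X_2] = ((0.75)·(0.75) + (1.75)·(1.75) + (0.75)·(0.75) + (-3.25)·(-3.25)) / 3 = 14.75/3 = 4.9167
  s[X_2,X_3] = ((0.75)·(3) + (1.75)·(-2) + (0.75)·(-4) + (-3.25)·(3)) / 3 = -14/3 = -4.6667
  s[X_3,X_3] = ((3)·(3) + (-2)·(-2) + (-4)·(-4) + (3)·(3)) / 3 = 38/3 = 12.6667
  Sample standard deviations s_i = √(s[i,i]):
  s(X_1) = √(11.5833) = 3.4034
  s(X_2) = √(4.9167) = 2.2174
  s(X_3) = √(12.6667) = 3.559

Step 3 — r_{ij} = s_{ij} / (s_i · s_j):
  r[X_1,X_1] = 1 (diagonal).
  r[X_1,X_2] = 5.0833 / (3.4034 · 2.2174) = 5.0833 / 7.5466 = 0.6736
  r[X_1,X_3] = -10 / (3.4034 · 3.559) = -10 / 12.1129 = -0.8256
  r[X_2,X_2] = 1 (diagonal).
  r[X_2,X_3] = -4.6667 / (2.2174 · 3.559) = -4.6667 / 7.8916 = -0.5913
  r[X_3,X_3] = 1 (diagonal).

R is symmetric with unit diagonal. Assembling:

R = [[1, 0.6736, -0.8256],
 [0.6736, 1, -0.5913],
 [-0.8256, -0.5913, 1]]


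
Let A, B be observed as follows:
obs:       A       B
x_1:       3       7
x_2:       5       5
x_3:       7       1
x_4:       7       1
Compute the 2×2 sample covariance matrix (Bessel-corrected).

Step 1 — column means:
  mean(A) = (3 + 5 + 7 + 7) / 4 = 22/4 = 5.5
  mean(B) = (7 + 5 + 1 + 1) / 4 = 14/4 = 3.5

Step 2 — sample covariance S[i,j] = (1/(n-1)) · Σ_k (x_{k,i} - mean_i) · (x_{k,j} - mean_j), with n-1 = 3.
  S[A,A] = ((-2.5)·(-2.5) + (-0.5)·(-0.5) + (1.5)·(1.5) + (1.5)·(1.5)) / 3 = 11/3 = 3.6667
  S[A,B] = ((-2.5)·(3.5) + (-0.5)·(1.5) + (1.5)·(-2.5) + (1.5)·(-2.5)) / 3 = -17/3 = -5.6667
  S[B,B] = ((3.5)·(3.5) + (1.5)·(1.5) + (-2.5)·(-2.5) + (-2.5)·(-2.5)) / 3 = 27/3 = 9

S is symmetric (S[j,i] = S[i,j]). Assembling:

S = [[3.6667, -5.6667],
 [-5.6667, 9]]


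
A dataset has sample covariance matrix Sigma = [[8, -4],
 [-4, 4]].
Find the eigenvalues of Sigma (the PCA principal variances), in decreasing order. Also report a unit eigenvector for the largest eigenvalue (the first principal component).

Step 1 — characteristic polynomial of 2×2 Sigma:
  det(Sigma - λI) = λ² - trace · λ + det = 0.
  trace = 8 + 4 = 12, det = 8·4 - (-4)² = 16.
Step 2 — discriminant:
  Δ = trace² - 4·det = 144 - 64 = 80.
Step 3 — eigenvalues:
  λ = (trace ± √Δ)/2 = (12 ± 8.9443)/2,
  λ_1 = 10.4721,  λ_2 = 1.5279.

Step 4 — unit eigenvector for λ_1: solve (Sigma - λ_1 I)v = 0. First row:
  (8 - 10.4721)·v_x + (-4)·v_y = 0, i.e. (-2.4721)·v_x + (-4)·v_y = 0,
  so v ∝ (b, λ_1 - a) = (-4, 2.4721); multiply by -1 so the first entry is positive: u = (4, -2.4721).
  ||u|| = √((4)² + (-2.4721)²) = √(22.1115) ≈ 4.7023,
  v_1 = u/||u|| ≈ (0.8507, -0.5257) (||v_1|| = 1).

λ_1 = 10.4721,  λ_2 = 1.5279;  v_1 ≈ (0.8507, -0.5257)


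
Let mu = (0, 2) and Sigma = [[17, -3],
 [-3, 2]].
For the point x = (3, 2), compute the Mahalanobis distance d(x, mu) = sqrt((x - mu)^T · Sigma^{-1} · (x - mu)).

Step 1 — centre the observation: (x - mu) = (3, 0).

Step 2 — invert Sigma. det(Sigma) = 17·2 - (-3)² = 25.
  Sigma^{-1} = (1/det) · [[d, -b], [-b, a]] = [[0.08, 0.12],
 [0.12, 0.68]].

Step 3 — form the quadratic (x - mu)^T · Sigma^{-1} · (x - mu):
  Sigma^{-1} · (x - mu) = (0.24, 0.36).
  (x - mu)^T · [Sigma^{-1} · (x - mu)] = (3)·(0.24) + (0)·(0.36) = 0.72.

Step 4 — take square root: d = √(0.72) ≈ 0.8485.

d(x, mu) = √(0.72) ≈ 0.8485


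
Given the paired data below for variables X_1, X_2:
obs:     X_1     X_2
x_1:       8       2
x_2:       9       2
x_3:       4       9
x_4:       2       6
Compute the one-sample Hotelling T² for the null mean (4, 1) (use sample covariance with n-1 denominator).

Step 1 — sample mean vector:
  mean(X_1) = (8 + 9 + 4 + 2) / 4 = 23/4 = 5.75
  mean(X_2) = (2 + 2 + 9 + 6) / 4 = 19/4 = 4.75
  x̄ = (5.75, 4.75),  deviation x̄ - mu_0 = (5.75, 4.75) - (4, 1) = (1.75, 3.75).

Step 2 — sample covariance matrix, S[i,j] = (1/(n-1)) · Σ_k (x_{k,i} - mean_i) · (x_{k,j} - mean_j), divisor n-1 = 3:
  S[X_1,X_1] = ((2.25)·(2.25) + (3.25)·(3.25) + (-1.75)·(-1.75) + (-3.75)·(-3.75)) / 3 = 32.75/3 = 10.9167
  S[X_1,X_2] = ((2.25)·(-2.75) + (3.25)·(-2.75) + (-1.75)·(4.25) + (-3.75)·(1.25)) / 3 = -27.25/3 = -9.0833
  S[X_2,X_2] = ((-2.75)·(-2.75) + (-2.75)·(-2.75) + (4.25)·(4.25) + (1.25)·(1.25)) / 3 = 34.75/3 = 11.5833
  S = [[10.9167, -9.0833],
 [-9.0833, 11.5833]].

Step 3 — invert S. det(S) = 10.9167·11.5833 - (-9.0833)² = 43.9444.
  S^{-1} = (1/det) · [[d, -b], [-b, a]] = [[0.2636, 0.2067],
 [0.2067, 0.2484]].

Step 4 — quadratic form (x̄ - mu_0)^T · S^{-1} · (x̄ - mu_0):
  S^{-1} · (x̄ - mu_0) = (1.2364, 1.2933),
  (x̄ - mu_0)^T · [...] = (1.75)·(1.2364) + (3.75)·(1.2933) = 7.0136.

Step 5 — scale by n: T² = 4 · 7.0136 = 28.0544.

T² ≈ 28.0544


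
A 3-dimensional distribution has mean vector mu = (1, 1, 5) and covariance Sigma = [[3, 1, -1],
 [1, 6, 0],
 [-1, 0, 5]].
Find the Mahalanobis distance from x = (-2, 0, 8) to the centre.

Step 1 — centre the observation: (x - mu) = (-3, -1, 3).

Step 2 — invert Sigma (cofactor / det for 3×3, or solve directly):
  Sigma^{-1} = [[0.3797, -0.0633, 0.0759],
 [-0.0633, 0.1772, -0.0127],
 [0.0759, -0.0127, 0.2152]].

Step 3 — form the quadratic (x - mu)^T · Sigma^{-1} · (x - mu):
  Sigma^{-1} · (x - mu) = (-0.8481, -0.0253, 0.4304).
  (x - mu)^T · [Sigma^{-1} · (x - mu)] = (-3)·(-0.8481) + (-1)·(-0.0253) + (3)·(0.4304) = 3.8608.

Step 4 — take square root: d = √(3.8608) ≈ 1.9649.

d(x, mu) = √(3.8608) ≈ 1.9649


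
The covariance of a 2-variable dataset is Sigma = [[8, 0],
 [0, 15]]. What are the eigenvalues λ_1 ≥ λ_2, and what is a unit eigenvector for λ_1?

Step 1 — characteristic polynomial of 2×2 Sigma:
  det(Sigma - λI) = λ² - trace · λ + det = 0.
  trace = 8 + 15 = 23, det = 8·15 - (0)² = 120.
Step 2 — discriminant:
  Δ = trace² - 4·det = 529 - 480 = 49.
Step 3 — eigenvalues:
  λ = (trace ± √Δ)/2 = (23 ± 7)/2,
  λ_1 = 15,  λ_2 = 8.

Step 4 — unit eigenvector for λ_1: Sigma is diagonal, so its eigenvectors are the coordinate axes. λ_1 = 15 is the diagonal entry on the second coordinate axis, hence
  v_1 = (0, 1) (||v_1|| = 1).

λ_1 = 15,  λ_2 = 8;  v_1 ≈ (0, 1)


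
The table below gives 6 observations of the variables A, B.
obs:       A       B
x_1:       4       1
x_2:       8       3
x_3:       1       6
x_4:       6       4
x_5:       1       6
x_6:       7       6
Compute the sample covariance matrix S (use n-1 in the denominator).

Step 1 — column means:
  mean(A) = (4 + 8 + 1 + 6 + 1 + 7) / 6 = 27/6 = 4.5
  mean(B) = (1 + 3 + 6 + 4 + 6 + 6) / 6 = 26/6 = 4.3333

Step 2 — sample covariance S[i,j] = (1/(n-1)) · Σ_k (x_{k,i} - mean_i) · (x_{k,j} - mean_j), with n-1 = 5.
  S[A,A] = ((-0.5)·(-0.5) + (3.5)·(3.5) + (-3.5)·(-3.5) + (1.5)·(1.5) + (-3.5)·(-3.5) + (2.5)·(2.5)) / 5 = 45.5/5 = 9.1
  S[A,B] = ((-0.5)·(-3.3333) + (3.5)·(-1.3333) + (-3.5)·(1.6667) + (1.5)·(-0.3333) + (-3.5)·(1.6667) + (2.5)·(1.6667)) / 5 = -11/5 = -2.2
  S[B,B] = ((-3.3333)·(-3.3333) + (-1.3333)·(-1.3333) + (1.6667)·(1.6667) + (-0.3333)·(-0.3333) + (1.6667)·(1.6667) + (1.6667)·(1.6667)) / 5 = 21.3333/5 = 4.2667

S is symmetric (S[j,i] = S[i,j]). Assembling:

S = [[9.1, -2.2],
 [-2.2, 4.2667]]


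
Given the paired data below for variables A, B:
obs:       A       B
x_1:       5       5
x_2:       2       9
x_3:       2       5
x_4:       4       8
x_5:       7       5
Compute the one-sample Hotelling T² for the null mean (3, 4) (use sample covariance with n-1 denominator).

Step 1 — sample mean vector:
  mean(A) = (5 + 2 + 2 + 4 + 7) / 5 = 20/5 = 4
  mean(B) = (5 + 9 + 5 + 8 + 5) / 5 = 32/5 = 6.4
  x̄ = (4, 6.4),  deviation x̄ - mu_0 = (4, 6.4) - (3, 4) = (1, 2.4).

Step 2 — sample covariance matrix, S[i,j] = (1/(n-1)) · Σ_k (x_{k,i} - mean_i) · (x_{k,j} - mean_j), divisor n-1 = 4:
  S[A,A] = ((1)·(1) + (-2)·(-2) + (-2)·(-2) + (0)·(0) + (3)·(3)) / 4 = 18/4 = 4.5
  S[A,B] = ((1)·(-1.4) + (-2)·(2.6) + (-2)·(-1.4) + (0)·(1.6) + (3)·(-1.4)) / 4 = -8/4 = -2
  S[B,B] = ((-1.4)·(-1.4) + (2.6)·(2.6) + (-1.4)·(-1.4) + (1.6)·(1.6) + (-1.4)·(-1.4)) / 4 = 15.2/4 = 3.8
  S = [[4.5, -2],
 [-2, 3.8]].

Step 3 — invert S. det(S) = 4.5·3.8 - (-2)² = 13.1.
  S^{-1} = (1/det) · [[d, -b], [-b, a]] = [[0.2901, 0.1527],
 [0.1527, 0.3435]].

Step 4 — quadratic form (x̄ - mu_0)^T · S^{-1} · (x̄ - mu_0):
  S^{-1} · (x̄ - mu_0) = (0.6565, 0.9771),
  (x̄ - mu_0)^T · [...] = (1)·(0.6565) + (2.4)·(0.9771) = 3.0015.

Step 5 — scale by n: T² = 5 · 3.0015 = 15.0076.

T² ≈ 15.0076


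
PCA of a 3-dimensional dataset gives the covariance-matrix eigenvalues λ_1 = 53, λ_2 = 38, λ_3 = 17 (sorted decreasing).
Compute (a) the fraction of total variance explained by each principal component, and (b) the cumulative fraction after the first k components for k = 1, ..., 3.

Step 1 — total variance = trace(Sigma) = Σ λ_i = 53 + 38 + 17 = 108.

Step 2 — fraction explained by component i = λ_i / Σ λ:
  PC1: 53/108 = 0.4907
  PC2: 38/108 = 0.3519
  PC3: 17/108 = 0.1574

Step 3 — cumulative fraction after k components = (λ_1 + ... + λ_k) / Σ λ:
  k = 1: 53/108 = 0.4907
  k = 2: (53 + 38)/108 = 91/108 = 0.8426
  k = 3: (53 + 38 + 17)/108 = 108/108 = 1

Summary (fraction, with percent):

explained: PC1 0.4907 (49.07%), PC2 0.3519 (35.19%), PC3 0.1574 (15.74%);  cumulative: 0.4907, 0.8426, 1


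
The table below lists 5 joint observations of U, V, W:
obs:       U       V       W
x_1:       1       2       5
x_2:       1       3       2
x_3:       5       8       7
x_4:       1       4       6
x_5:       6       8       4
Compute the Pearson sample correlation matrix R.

Step 1 — column means:
  mean(U) = (1 + 1 + 5 + 1 + 6) / 5 = 14/5 = 2.8
  mean(V) = (2 + 3 + 8 + 4 + 8) / 5 = 25/5 = 5
  mean(W) = (5 + 2 + 7 + 6 + 4) / 5 = 24/5 = 4.8

Step 2 — sample variances and covariances s[i,j] = (1/(n-1)) · Σ_k (x_{k,i} - mean_i) · (x_{k,j} - mean_j), with n-1 = 4:
  s[U,U] = ((-1.8)·(-1.8) + (-1.8)·(-1.8) + (2.2)·(2.2) + (-1.8)·(-1.8) + (3.2)·(3.2)) / 4 = 24.8/4 = 6.2
  s[U,V] = ((-1.8)·(-3) + (-1.8)·(-2) + (2.2)·(3) + (-1.8)·(-1) + (3.2)·(3)) / 4 = 27/4 = 6.75
  s[U,W] = ((-1.8)·(0.2) + (-1.8)·(-2.8) + (2.2)·(2.2) + (-1.8)·(1.2) + (3.2)·(-0.8)) / 4 = 4.8/4 = 1.2
  s[V,V] = ((-3)·(-3) + (-2)·(-2) + (3)·(3) + (-1)·(-1) + (3)·(3)) / 4 = 32/4 = 8
  s[V,W] = ((-3)·(0.2) + (-2)·(-2.8) + (3)·(2.2) + (-1)·(1.2) + (3)·(-0.8)) / 4 = 8/4 = 2
  s[W,W] = ((0.2)·(0.2) + (-2.8)·(-2.8) + (2.2)·(2.2) + (1.2)·(1.2) + (-0.8)·(-0.8)) / 4 = 14.8/4 = 3.7
  Sample standard deviations s_i = √(s[i,i]):
  s(U) = √(6.2) = 2.49
  s(V) = √(8) = 2.8284
  s(W) = √(3.7) = 1.9235

Step 3 — r_{ij} = s_{ij} / (s_i · s_j):
  r[U,U] = 1 (diagonal).
  r[U,V] = 6.75 / (2.49 · 2.8284) = 6.75 / 7.0427 = 0.9584
  r[U,W] = 1.2 / (2.49 · 1.9235) = 1.2 / 4.7896 = 0.2505
  r[V,V] = 1 (diagonal).
  r[V,W] = 2 / (2.8284 · 1.9235) = 2 / 5.4406 = 0.3676
  r[W,W] = 1 (diagonal).

R is symmetric with unit diagonal. Assembling:

R = [[1, 0.9584, 0.2505],
 [0.9584, 1, 0.3676],
 [0.2505, 0.3676, 1]]


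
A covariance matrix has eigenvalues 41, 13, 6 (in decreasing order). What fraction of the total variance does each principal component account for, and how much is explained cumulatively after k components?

Step 1 — total variance = trace(Sigma) = Σ λ_i = 41 + 13 + 6 = 60.

Step 2 — fraction explained by component i = λ_i / Σ λ:
  PC1: 41/60 = 0.6833
  PC2: 13/60 = 0.2167
  PC3: 6/60 = 0.1

Step 3 — cumulative fraction after k components = (λ_1 + ... + λ_k) / Σ λ:
  k = 1: 41/60 = 0.6833
  k = 2: (41 + 13)/60 = 54/60 = 0.9
  k = 3: (41 + 13 + 6)/60 = 60/60 = 1

Summary (fraction, with percent):

explained: PC1 0.6833 (68.33%), PC2 0.2167 (21.67%), PC3 0.1 (10%);  cumulative: 0.6833, 0.9, 1


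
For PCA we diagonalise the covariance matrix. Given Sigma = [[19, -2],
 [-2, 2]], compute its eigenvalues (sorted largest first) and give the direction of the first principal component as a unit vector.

Step 1 — characteristic polynomial of 2×2 Sigma:
  det(Sigma - λI) = λ² - trace · λ + det = 0.
  trace = 19 + 2 = 21, det = 19·2 - (-2)² = 34.
Step 2 — discriminant:
  Δ = trace² - 4·det = 441 - 136 = 305.
Step 3 — eigenvalues:
  λ = (trace ± √Δ)/2 = (21 ± 17.4642)/2,
  λ_1 = 19.2321,  λ_2 = 1.7679.

Step 4 — unit eigenvector for λ_1: solve (Sigma - λ_1 I)v = 0. First row:
  (19 - 19.2321)·v_x + (-2)·v_y = 0, i.e. (-0.2321)·v_x + (-2)·v_y = 0,
  so v ∝ (b, λ_1 - a) = (-2, 0.2321); multiply by -1 so the first entry is positive: u = (2, -0.2321).
  ||u|| = √((2)² + (-0.2321)²) = √(4.0539) ≈ 2.0134,
  v_1 = u/||u|| ≈ (0.9933, -0.1153) (||v_1|| = 1).

λ_1 = 19.2321,  λ_2 = 1.7679;  v_1 ≈ (0.9933, -0.1153)


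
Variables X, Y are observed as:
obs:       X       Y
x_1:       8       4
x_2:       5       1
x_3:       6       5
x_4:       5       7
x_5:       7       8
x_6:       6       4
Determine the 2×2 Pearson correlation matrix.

Step 1 — column means:
  mean(X) = (8 + 5 + 6 + 5 + 7 + 6) / 6 = 37/6 = 6.1667
  mean(Y) = (4 + 1 + 5 + 7 + 8 + 4) / 6 = 29/6 = 4.8333

Step 2 — sample variances and covariances s[i,j] = (1/(n-1)) · Σ_k (x_{k,i} - mean_i) · (x_{k,j} - mean_j), with n-1 = 5:
  s[X,X] = ((1.8333)·(1.8333) + (-1.1667)·(-1.1667) + (-0.1667)·(-0.1667) + (-1.1667)·(-1.1667) + (0.8333)·(0.8333) + (-0.1667)·(-0.1667)) / 5 = 6.8333/5 = 1.3667
  s[X,Y] = ((1.8333)·(-0.8333) + (-1.1667)·(-3.8333) + (-0.1667)·(0.1667) + (-1.1667)·(2.1667) + (0.8333)·(3.1667) + (-0.1667)·(-0.8333)) / 5 = 3.1667/5 = 0.6333
  s[Y,Y] = ((-0.8333)·(-0.8333) + (-3.8333)·(-3.8333) + (0.1667)·(0.1667) + (2.1667)·(2.1667) + (3.1667)·(3.1667) + (-0.8333)·(-0.8333)) / 5 = 30.8333/5 = 6.1667
  Sample standard deviations s_i = √(s[i,i]):
  s(X) = √(1.3667) = 1.169
  s(Y) = √(6.1667) = 2.4833

Step 3 — r_{ij} = s_{ij} / (s_i · s_j):
  r[X,X] = 1 (diagonal).
  r[X,Y] = 0.6333 / (1.169 · 2.4833) = 0.6333 / 2.9031 = 0.2182
  r[Y,Y] = 1 (diagonal).

R is symmetric with unit diagonal. Assembling:

R = [[1, 0.2182],
 [0.2182, 1]]


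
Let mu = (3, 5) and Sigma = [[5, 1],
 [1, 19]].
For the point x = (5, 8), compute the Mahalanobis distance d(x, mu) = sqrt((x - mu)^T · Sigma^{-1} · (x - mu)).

Step 1 — centre the observation: (x - mu) = (2, 3).

Step 2 — invert Sigma. det(Sigma) = 5·19 - (1)² = 94.
  Sigma^{-1} = (1/det) · [[d, -b], [-b, a]] = [[0.2021, -0.0106],
 [-0.0106, 0.0532]].

Step 3 — form the quadratic (x - mu)^T · Sigma^{-1} · (x - mu):
  Sigma^{-1} · (x - mu) = (0.3723, 0.1383).
  (x - mu)^T · [Sigma^{-1} · (x - mu)] = (2)·(0.3723) + (3)·(0.1383) = 1.1596.

Step 4 — take square root: d = √(1.1596) ≈ 1.0768.

d(x, mu) = √(1.1596) ≈ 1.0768


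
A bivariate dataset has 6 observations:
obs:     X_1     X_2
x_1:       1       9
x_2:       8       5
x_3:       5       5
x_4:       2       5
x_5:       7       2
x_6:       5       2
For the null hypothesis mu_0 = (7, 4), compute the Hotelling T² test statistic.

Step 1 — sample mean vector:
  mean(X_1) = (1 + 8 + 5 + 2 + 7 + 5) / 6 = 28/6 = 4.6667
  mean(X_2) = (9 + 5 + 5 + 5 + 2 + 2) / 6 = 28/6 = 4.6667
  x̄ = (4.6667, 4.6667),  deviation x̄ - mu_0 = (4.6667, 4.6667) - (7, 4) = (-2.3333, 0.6667).

Step 2 — sample covariance matrix, S[i,j] = (1/(n-1)) · Σ_k (x_{k,i} - mean_i) · (x_{k,j} - mean_j), divisor n-1 = 5:
  S[X_1,X_1] = ((-3.6667)·(-3.6667) + (3.3333)·(3.3333) + (0.3333)·(0.3333) + (-2.6667)·(-2.6667) + (2.3333)·(2.3333) + (0.3333)·(0.3333)) / 5 = 37.3333/5 = 7.4667
  S[X_1,X_2] = ((-3.6667)·(4.3333) + (3.3333)·(0.3333) + (0.3333)·(0.3333) + (-2.6667)·(0.3333) + (2.3333)·(-2.6667) + (0.3333)·(-2.6667)) / 5 = -22.6667/5 = -4.5333
  S[X_2,X_2] = ((4.3333)·(4.3333) + (0.3333)·(0.3333) + (0.3333)·(0.3333) + (0.3333)·(0.3333) + (-2.6667)·(-2.6667) + (-2.6667)·(-2.6667)) / 5 = 33.3333/5 = 6.6667
  S = [[7.4667, -4.5333],
 [-4.5333, 6.6667]].

Step 3 — invert S. det(S) = 7.4667·6.6667 - (-4.5333)² = 29.2267.
  S^{-1} = (1/det) · [[d, -b], [-b, a]] = [[0.2281, 0.1551],
 [0.1551, 0.2555]].

Step 4 — quadratic form (x̄ - mu_0)^T · S^{-1} · (x̄ - mu_0):
  S^{-1} · (x̄ - mu_0) = (-0.4288, -0.1916),
  (x̄ - mu_0)^T · [...] = (-2.3333)·(-0.4288) + (0.6667)·(-0.1916) = 0.8729.

Step 5 — scale by n: T² = 6 · 0.8729 = 5.2372.

T² ≈ 5.2372


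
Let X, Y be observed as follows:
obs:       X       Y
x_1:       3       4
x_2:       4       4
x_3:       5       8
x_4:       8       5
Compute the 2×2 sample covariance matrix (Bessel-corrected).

Step 1 — column means:
  mean(X) = (3 + 4 + 5 + 8) / 4 = 20/4 = 5
  mean(Y) = (4 + 4 + 8 + 5) / 4 = 21/4 = 5.25

Step 2 — sample covariance S[i,j] = (1/(n-1)) · Σ_k (x_{k,i} - mean_i) · (x_{k,j} - mean_j), with n-1 = 3.
  S[X,X] = ((-2)·(-2) + (-1)·(-1) + (0)·(0) + (3)·(3)) / 3 = 14/3 = 4.6667
  S[X,Y] = ((-2)·(-1.25) + (-1)·(-1.25) + (0)·(2.75) + (3)·(-0.25)) / 3 = 3/3 = 1
  S[Y,Y] = ((-1.25)·(-1.25) + (-1.25)·(-1.25) + (2.75)·(2.75) + (-0.25)·(-0.25)) / 3 = 10.75/3 = 3.5833

S is symmetric (S[j,i] = S[i,j]). Assembling:

S = [[4.6667, 1],
 [1, 3.5833]]


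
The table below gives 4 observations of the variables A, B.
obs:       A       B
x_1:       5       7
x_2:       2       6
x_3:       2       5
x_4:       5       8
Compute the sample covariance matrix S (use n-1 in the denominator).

Step 1 — column means:
  mean(A) = (5 + 2 + 2 + 5) / 4 = 14/4 = 3.5
  mean(B) = (7 + 6 + 5 + 8) / 4 = 26/4 = 6.5

Step 2 — sample covariance S[i,j] = (1/(n-1)) · Σ_k (x_{k,i} - mean_i) · (x_{k,j} - mean_j), with n-1 = 3.
  S[A,A] = ((1.5)·(1.5) + (-1.5)·(-1.5) + (-1.5)·(-1.5) + (1.5)·(1.5)) / 3 = 9/3 = 3
  S[A,B] = ((1.5)·(0.5) + (-1.5)·(-0.5) + (-1.5)·(-1.5) + (1.5)·(1.5)) / 3 = 6/3 = 2
  S[B,B] = ((0.5)·(0.5) + (-0.5)·(-0.5) + (-1.5)·(-1.5) + (1.5)·(1.5)) / 3 = 5/3 = 1.6667

S is symmetric (S[j,i] = S[i,j]). Assembling:

S = [[3, 2],
 [2, 1.6667]]


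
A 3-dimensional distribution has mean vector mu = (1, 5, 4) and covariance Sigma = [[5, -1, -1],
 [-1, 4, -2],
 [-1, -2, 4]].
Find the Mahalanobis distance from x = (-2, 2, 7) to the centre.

Step 1 — centre the observation: (x - mu) = (-3, -3, 3).

Step 2 — invert Sigma (cofactor / det for 3×3, or solve directly):
  Sigma^{-1} = [[0.25, 0.125, 0.125],
 [0.125, 0.3958, 0.2292],
 [0.125, 0.2292, 0.3958]].

Step 3 — form the quadratic (x - mu)^T · Sigma^{-1} · (x - mu):
  Sigma^{-1} · (x - mu) = (-0.75, -0.875, 0.125).
  (x - mu)^T · [Sigma^{-1} · (x - mu)] = (-3)·(-0.75) + (-3)·(-0.875) + (3)·(0.125) = 5.25.

Step 4 — take square root: d = √(5.25) ≈ 2.2913.

d(x, mu) = √(5.25) ≈ 2.2913


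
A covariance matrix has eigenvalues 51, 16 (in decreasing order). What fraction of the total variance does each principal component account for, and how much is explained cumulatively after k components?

Step 1 — total variance = trace(Sigma) = Σ λ_i = 51 + 16 = 67.

Step 2 — fraction explained by component i = λ_i / Σ λ:
  PC1: 51/67 = 0.7612
  PC2: 16/67 = 0.2388

Step 3 — cumulative fraction after k components = (λ_1 + ... + λ_k) / Σ λ:
  k = 1: 51/67 = 0.7612
  k = 2: (51 + 16)/67 = 67/67 = 1

Summary (fraction, with percent):

explained: PC1 0.7612 (76.12%), PC2 0.2388 (23.88%);  cumulative: 0.7612, 1


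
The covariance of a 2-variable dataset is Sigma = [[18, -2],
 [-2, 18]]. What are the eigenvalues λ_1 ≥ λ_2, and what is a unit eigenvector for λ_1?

Step 1 — characteristic polynomial of 2×2 Sigma:
  det(Sigma - λI) = λ² - trace · λ + det = 0.
  trace = 18 + 18 = 36, det = 18·18 - (-2)² = 320.
Step 2 — discriminant:
  Δ = trace² - 4·det = 1296 - 1280 = 16.
Step 3 — eigenvalues:
  λ = (trace ± √Δ)/2 = (36 ± 4)/2,
  λ_1 = 20,  λ_2 = 16.

Step 4 — unit eigenvector for λ_1: solve (Sigma - λ_1 I)v = 0. First row:
  (18 - 20)·v_x + (-2)·v_y = 0, i.e. (-2)·v_x + (-2)·v_y = 0,
  so v ∝ (b, λ_1 - a) = (-2, 2); multiply by -1 so the first entry is positive: u = (2, -2).
  ||u|| = √((2)² + (-2)²) = √(8) ≈ 2.8284,
  v_1 = u/||u|| ≈ (0.7071, -0.7071) (||v_1|| = 1).

λ_1 = 20,  λ_2 = 16;  v_1 ≈ (0.7071, -0.7071)


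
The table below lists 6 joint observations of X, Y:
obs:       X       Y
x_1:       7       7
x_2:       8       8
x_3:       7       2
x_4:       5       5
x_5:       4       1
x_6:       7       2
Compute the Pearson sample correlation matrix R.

Step 1 — column means:
  mean(X) = (7 + 8 + 7 + 5 + 4 + 7) / 6 = 38/6 = 6.3333
  mean(Y) = (7 + 8 + 2 + 5 + 1 + 2) / 6 = 25/6 = 4.1667

Step 2 — sample variances and covariances s[i,j] = (1/(n-1)) · Σ_k (x_{k,i} - mean_i) · (x_{k,j} - mean_j), with n-1 = 5:
  s[X,X] = ((0.6667)·(0.6667) + (1.6667)·(1.6667) + (0.6667)·(0.6667) + (-1.3333)·(-1.3333) + (-2.3333)·(-2.3333) + (0.6667)·(0.6667)) / 5 = 11.3333/5 = 2.2667
  s[X,Y] = ((0.6667)·(2.8333) + (1.6667)·(3.8333) + (0.6667)·(-2.1667) + (-1.3333)·(0.8333) + (-2.3333)·(-3.1667) + (0.6667)·(-2.1667)) / 5 = 11.6667/5 = 2.3333
  s[Y,Y] = ((2.8333)·(2.8333) + (3.8333)·(3.8333) + (-2.1667)·(-2.1667) + (0.8333)·(0.8333) + (-3.1667)·(-3.1667) + (-2.1667)·(-2.1667)) / 5 = 42.8333/5 = 8.5667
  Sample standard deviations s_i = √(s[i,i]):
  s(X) = √(2.2667) = 1.5055
  s(Y) = √(8.5667) = 2.9269

Step 3 — r_{ij} = s_{ij} / (s_i · s_j):
  r[X,X] = 1 (diagonal).
  r[X,Y] = 2.3333 / (1.5055 · 2.9269) = 2.3333 / 4.4066 = 0.5295
  r[Y,Y] = 1 (diagonal).

R is symmetric with unit diagonal. Assembling:

R = [[1, 0.5295],
 [0.5295, 1]]


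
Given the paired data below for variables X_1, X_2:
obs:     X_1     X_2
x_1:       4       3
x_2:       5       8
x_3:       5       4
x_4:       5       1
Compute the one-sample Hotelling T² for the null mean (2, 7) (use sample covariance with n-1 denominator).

Step 1 — sample mean vector:
  mean(X_1) = (4 + 5 + 5 + 5) / 4 = 19/4 = 4.75
  mean(X_2) = (3 + 8 + 4 + 1) / 4 = 16/4 = 4
  x̄ = (4.75, 4),  deviation x̄ - mu_0 = (4.75, 4) - (2, 7) = (2.75, -3).

Step 2 — sample covariance matrix, S[i,j] = (1/(n-1)) · Σ_k (x_{k,i} - mean_i) · (x_{k,j} - mean_j), divisor n-1 = 3:
  S[X_1,X_1] = ((-0.75)·(-0.75) + (0.25)·(0.25) + (0.25)·(0.25) + (0.25)·(0.25)) / 3 = 0.75/3 = 0.25
  S[X_1,X_2] = ((-0.75)·(-1) + (0.25)·(4) + (0.25)·(0) + (0.25)·(-3)) / 3 = 1/3 = 0.3333
  S[X_2,X_2] = ((-1)·(-1) + (4)·(4) + (0)·(0) + (-3)·(-3)) / 3 = 26/3 = 8.6667
  S = [[0.25, 0.3333],
 [0.3333, 8.6667]].

Step 3 — invert S. det(S) = 0.25·8.6667 - (0.3333)² = 2.0556.
  S^{-1} = (1/det) · [[d, -b], [-b, a]] = [[4.2162, -0.1622],
 [-0.1622, 0.1216]].

Step 4 — quadratic form (x̄ - mu_0)^T · S^{-1} · (x̄ - mu_0):
  S^{-1} · (x̄ - mu_0) = (12.0811, -0.8108),
  (x̄ - mu_0)^T · [...] = (2.75)·(12.0811) + (-3)·(-0.8108) = 35.6554.

Step 5 — scale by n: T² = 4 · 35.6554 = 142.6216.

T² ≈ 142.6216


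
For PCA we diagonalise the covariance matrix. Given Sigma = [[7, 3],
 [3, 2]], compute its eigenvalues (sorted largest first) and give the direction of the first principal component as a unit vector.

Step 1 — characteristic polynomial of 2×2 Sigma:
  det(Sigma - λI) = λ² - trace · λ + det = 0.
  trace = 7 + 2 = 9, det = 7·2 - (3)² = 5.
Step 2 — discriminant:
  Δ = trace² - 4·det = 81 - 20 = 61.
Step 3 — eigenvalues:
  λ = (trace ± √Δ)/2 = (9 ± 7.8102)/2,
  λ_1 = 8.4051,  λ_2 = 0.5949.

Step 4 — unit eigenvector for λ_1: solve (Sigma - λ_1 I)v = 0. First row:
  (7 - 8.4051)·v_x + (3)·v_y = 0, i.e. (-1.4051)·v_x + (3)·v_y = 0,
  so v ∝ (b, λ_1 - a) = (3, 1.4051) = u.
  ||u|| = √((3)² + (1.4051)²) = √(10.9744) ≈ 3.3128,
  v_1 = u/||u|| ≈ (0.9056, 0.4242) (||v_1|| = 1).

λ_1 = 8.4051,  λ_2 = 0.5949;  v_1 ≈ (0.9056, 0.4242)


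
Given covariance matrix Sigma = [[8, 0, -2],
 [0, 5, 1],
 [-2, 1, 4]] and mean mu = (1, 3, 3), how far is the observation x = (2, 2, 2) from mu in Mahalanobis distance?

Step 1 — centre the observation: (x - mu) = (1, -1, -1).

Step 2 — invert Sigma (cofactor / det for 3×3, or solve directly):
  Sigma^{-1} = [[0.1439, -0.0152, 0.0758],
 [-0.0152, 0.2121, -0.0606],
 [0.0758, -0.0606, 0.303]].

Step 3 — form the quadratic (x - mu)^T · Sigma^{-1} · (x - mu):
  Sigma^{-1} · (x - mu) = (0.0833, -0.1667, -0.1667).
  (x - mu)^T · [Sigma^{-1} · (x - mu)] = (1)·(0.0833) + (-1)·(-0.1667) + (-1)·(-0.1667) = 0.4167.

Step 4 — take square root: d = √(0.4167) ≈ 0.6455.

d(x, mu) = √(0.4167) ≈ 0.6455


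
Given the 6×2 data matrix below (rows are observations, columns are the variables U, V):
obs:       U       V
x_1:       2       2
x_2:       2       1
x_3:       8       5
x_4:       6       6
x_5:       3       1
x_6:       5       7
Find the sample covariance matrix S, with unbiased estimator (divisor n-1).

Step 1 — column means:
  mean(U) = (2 + 2 + 8 + 6 + 3 + 5) / 6 = 26/6 = 4.3333
  mean(V) = (2 + 1 + 5 + 6 + 1 + 7) / 6 = 22/6 = 3.6667

Step 2 — sample covariance S[i,j] = (1/(n-1)) · Σ_k (x_{k,i} - mean_i) · (x_{k,j} - mean_j), with n-1 = 5.
  S[U,U] = ((-2.3333)·(-2.3333) + (-2.3333)·(-2.3333) + (3.6667)·(3.6667) + (1.6667)·(1.6667) + (-1.3333)·(-1.3333) + (0.6667)·(0.6667)) / 5 = 29.3333/5 = 5.8667
  S[U,V] = ((-2.3333)·(-1.6667) + (-2.3333)·(-2.6667) + (3.6667)·(1.3333) + (1.6667)·(2.3333) + (-1.3333)·(-2.6667) + (0.6667)·(3.3333)) / 5 = 24.6667/5 = 4.9333
  S[V,V] = ((-1.6667)·(-1.6667) + (-2.6667)·(-2.6667) + (1.3333)·(1.3333) + (2.3333)·(2.3333) + (-2.6667)·(-2.6667) + (3.3333)·(3.3333)) / 5 = 35.3333/5 = 7.0667

S is symmetric (S[j,i] = S[i,j]). Assembling:

S = [[5.8667, 4.9333],
 [4.9333, 7.0667]]
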